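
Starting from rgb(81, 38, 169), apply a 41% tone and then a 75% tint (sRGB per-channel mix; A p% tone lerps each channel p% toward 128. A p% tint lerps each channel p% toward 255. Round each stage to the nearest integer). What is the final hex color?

A 41% tone moves each channel 41% toward 128:
  R: 81 + 19.27 = 100.27 → 100
  G: 38 + 0.41×(128−38) = 38 + 36.9 = 74.9 → 75
  B: 169 + 0.41×(128−169) = 169 − 16.81 = 152.19 → 152
After the tone: rgb(100, 75, 152) = #644B98.
Lerp each channel 75% toward 255:
  R: 100 + 0.75×(255−100) = 100 + 116.25 = 216.25 → 216
  G: 75 + 135 = 210 → 210
  B: 152 + 77.25 = 229.25 → 229
rgb(216, 210, 229) = #D8D2E5.

#D8D2E5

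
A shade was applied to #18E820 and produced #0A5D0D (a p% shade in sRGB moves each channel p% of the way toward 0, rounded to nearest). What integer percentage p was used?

60%

#18E820 is rgb(24, 232, 32); #0A5D0D is rgb(10, 93, 13).
On the G channel (widest range): 93 ≈ 232 + (p/100)(0 − 232), so p ≈ 100×(93 − 232)/(0 − 232) = -13900/-232 = 59.91.
p = 60 reproduces all three channels after rounding.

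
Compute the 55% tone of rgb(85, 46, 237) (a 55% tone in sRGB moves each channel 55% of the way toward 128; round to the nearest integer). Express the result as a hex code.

Per channel, c → c + 0.55(128 − c):
  R: 85 + 23.65 = 108.65 → 109
  G: 46 + 0.55×(128−46) = 46 + 45.1 = 91.1 → 91
  B: 237 + 0.55×(128−237) = 237 − 59.95 = 177.05 → 177
rgb(109, 91, 177) = #6D5BB1.

#6D5BB1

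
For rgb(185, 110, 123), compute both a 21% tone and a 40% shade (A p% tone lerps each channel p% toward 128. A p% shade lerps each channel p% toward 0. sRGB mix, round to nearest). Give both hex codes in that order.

21% tone:
  R: 185 − 11.97 = 173.03 → 173
  G: 110 + 0.21×(128−110) = 110 + 3.78 = 113.78 → 114
  B: 123 + 1.05 = 124.05 → 124
  → #ad727c
40% shade:
  R: 185 + 0.4×(0−185) = 185 − 74 = 111 → 111
  G: 110 + 0.4×(0−110) = 110 − 44 = 66 → 66
  B: 123 + 0.4×(0−123) = 123 − 49.2 = 73.8 → 74
  → #6f424a

#ad727c, #6f424a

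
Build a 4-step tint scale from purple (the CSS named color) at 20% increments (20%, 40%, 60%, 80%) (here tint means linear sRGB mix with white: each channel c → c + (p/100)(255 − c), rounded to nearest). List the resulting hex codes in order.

#993399, #B366B3, #CC99CC, #E6CCE6

CSS purple is rgb(128, 0, 128).
20%: (128 + 25.4 = 153.4→153, 0 + 51 = 51→51, 128 + 25.4 = 153.4→153) → #993399
40%: (128 + 50.8 = 178.8→179, 0 + 102 = 102→102, 128 + 50.8 = 178.8→179) → #B366B3
60%: (128 + 76.2 = 204.2→204, 0 + 153 = 153→153, 128 + 76.2 = 204.2→204) → #CC99CC
80%: (128 + 101.6 = 229.6→230, 0 + 204 = 204→204, 128 + 101.6 = 229.6→230) → #E6CCE6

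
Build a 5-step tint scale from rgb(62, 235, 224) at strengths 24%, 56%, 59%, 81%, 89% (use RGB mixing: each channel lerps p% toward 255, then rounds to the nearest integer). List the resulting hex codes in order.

#6cf0e7, #aaf6f1, #b0f7f2, #dafbf9, #eafdfc

24%: (62 + 46.32 = 108.32→108, 235 + 4.8 = 239.8→240, 224 + 7.44 = 231.44→231) → #6cf0e7
56%: (62 + 108.08 = 170.08→170, 235 + 11.2 = 246.2→246, 224 + 17.36 = 241.36→241) → #aaf6f1
59%: (62 + 113.87 = 175.87→176, 235 + 11.8 = 246.8→247, 224 + 18.29 = 242.29→242) → #b0f7f2
81%: (62 + 156.33 = 218.33→218, 235 + 16.2 = 251.2→251, 224 + 25.11 = 249.11→249) → #dafbf9
89%: (62 + 171.77 = 233.77→234, 235 + 17.8 = 252.8→253, 224 + 27.59 = 251.59→252) → #eafdfc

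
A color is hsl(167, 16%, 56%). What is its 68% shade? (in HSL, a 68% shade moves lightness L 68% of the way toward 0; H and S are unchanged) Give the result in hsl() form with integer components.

hsl(167, 16%, 18%)

L moves 68% from 56 toward 0: 56 − 38.08 = 17.92 → 18.
H and S are unchanged.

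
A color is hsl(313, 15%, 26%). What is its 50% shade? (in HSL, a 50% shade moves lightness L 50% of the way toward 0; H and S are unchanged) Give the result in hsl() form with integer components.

hsl(313, 15%, 13%)

L moves 50% from 26 toward 0: 26 − 13 = 13 → 13.
H and S are unchanged.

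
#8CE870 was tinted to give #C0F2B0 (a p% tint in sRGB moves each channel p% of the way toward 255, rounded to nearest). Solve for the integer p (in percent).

45%

#8CE870 is rgb(140, 232, 112); #C0F2B0 is rgb(192, 242, 176).
On the B channel (widest range): 176 ≈ 112 + (p/100)(255 − 112), so p ≈ 100×(176 − 112)/(255 − 112) = 6400/143 = 44.76.
p = 45 reproduces all three channels after rounding.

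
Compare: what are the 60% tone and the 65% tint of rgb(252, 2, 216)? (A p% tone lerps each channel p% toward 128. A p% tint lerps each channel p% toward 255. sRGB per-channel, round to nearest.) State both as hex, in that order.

#b24ea3, #fea6f1

60% tone:
  R: 252 + 0.6×(128−252) = 252 − 74.4 = 177.6 → 178
  G: 2 + 0.6×(128−2) = 2 + 75.6 = 77.6 → 78
  B: 216 − 52.8 = 163.2 → 163
  → #b24ea3
65% tint:
  R: 252 + 0.65×(255−252) = 252 + 1.95 = 253.95 → 254
  G: 2 + 0.65×(255−2) = 2 + 164.45 = 166.45 → 166
  B: 216 + 25.35 = 241.35 → 241
  → #fea6f1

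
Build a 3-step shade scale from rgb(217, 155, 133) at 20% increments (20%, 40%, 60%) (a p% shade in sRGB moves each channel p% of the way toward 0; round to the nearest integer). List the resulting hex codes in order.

20%: (217 − 43.4 = 173.6→174, 155 − 31 = 124→124, 133 − 26.6 = 106.4→106) → #AE7C6A
40%: (217 − 86.8 = 130.2→130, 155 − 62 = 93→93, 133 − 53.2 = 79.8→80) → #825D50
60%: (217 − 130.2 = 86.8→87, 155 − 93 = 62→62, 133 − 79.8 = 53.2→53) → #573E35

#AE7C6A, #825D50, #573E35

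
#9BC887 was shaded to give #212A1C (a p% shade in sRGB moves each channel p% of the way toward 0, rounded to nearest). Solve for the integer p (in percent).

#9BC887 is rgb(155, 200, 135); #212A1C is rgb(33, 42, 28).
On the G channel (widest range): 42 ≈ 200 + (p/100)(0 − 200), so p ≈ 100×(42 − 200)/(0 − 200) = -15800/-200 = 79.00.
p = 79 reproduces all three channels after rounding.

79%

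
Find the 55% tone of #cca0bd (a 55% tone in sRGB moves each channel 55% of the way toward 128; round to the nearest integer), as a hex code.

#cca0bd is rgb(204, 160, 189).
Per channel, c → c + 0.55(128 − c):
  R: 204 + 0.55×(128−204) = 204 − 41.8 = 162.2 → 162
  G: 160 + 0.55×(128−160) = 160 − 17.6 = 142.4 → 142
  B: 189 + 0.55×(128−189) = 189 − 33.55 = 155.45 → 155
rgb(162, 142, 155) = #a28e9b.

#a28e9b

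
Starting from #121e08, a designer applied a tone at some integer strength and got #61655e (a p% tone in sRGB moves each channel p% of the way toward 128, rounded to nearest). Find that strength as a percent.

#121e08 is rgb(18, 30, 8); #61655e is rgb(97, 101, 94).
On the B channel (widest range): 94 ≈ 8 + (p/100)(128 − 8), so p ≈ 100×(94 − 8)/(128 − 8) = 8600/120 = 71.67.
p = 72 reproduces all three channels after rounding.

72%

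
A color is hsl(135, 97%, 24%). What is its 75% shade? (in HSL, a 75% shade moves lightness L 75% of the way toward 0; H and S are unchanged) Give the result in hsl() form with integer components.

hsl(135, 97%, 6%)

L moves 75% from 24 toward 0: 24 − 18 = 6 → 6.
H and S are unchanged.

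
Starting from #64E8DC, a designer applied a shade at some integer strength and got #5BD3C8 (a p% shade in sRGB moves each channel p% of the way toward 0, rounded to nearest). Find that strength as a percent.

#64E8DC is rgb(100, 232, 220); #5BD3C8 is rgb(91, 211, 200).
On the G channel (widest range): 211 ≈ 232 + (p/100)(0 − 232), so p ≈ 100×(211 − 232)/(0 − 232) = -2100/-232 = 9.05.
p = 9 reproduces all three channels after rounding.

9%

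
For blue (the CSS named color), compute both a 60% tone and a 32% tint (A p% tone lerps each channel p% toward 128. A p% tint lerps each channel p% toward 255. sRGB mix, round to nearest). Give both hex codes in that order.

#4D4DB3, #5252FF

CSS blue is rgb(0, 0, 255).
60% tone:
  R: 0 + 0.6×(128−0) = 0 + 76.8 = 76.8 → 77
  G: 0 + 0.6×(128−0) = 0 + 76.8 = 76.8 → 77
  B: 255 + 0.6×(128−255) = 255 − 76.2 = 178.8 → 179
  → #4D4DB3
32% tint:
  R: 0 + 0.32×(255−0) = 0 + 81.6 = 81.6 → 82
  G: 0 + 0.32×(255−0) = 0 + 81.6 = 81.6 → 82
  B: 255 + 0.32×(255−255) = 255 + 0 = 255 → 255
  → #5252FF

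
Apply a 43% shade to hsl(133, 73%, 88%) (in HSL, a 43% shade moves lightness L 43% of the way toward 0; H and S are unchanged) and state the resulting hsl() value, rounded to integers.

hsl(133, 73%, 50%)

L moves 43% from 88 toward 0: 88 − 37.84 = 50.16 → 50.
H and S are unchanged.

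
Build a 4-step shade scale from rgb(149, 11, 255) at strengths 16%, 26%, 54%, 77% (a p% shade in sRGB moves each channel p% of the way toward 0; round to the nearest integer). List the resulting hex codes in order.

16%: (149 − 23.84 = 125.16→125, 11 − 1.76 = 9.24→9, 255 − 40.8 = 214.2→214) → #7D09D6
26%: (149 − 38.74 = 110.26→110, 11 − 2.86 = 8.14→8, 255 − 66.3 = 188.7→189) → #6E08BD
54%: (149 − 80.46 = 68.54→69, 11 − 5.94 = 5.06→5, 255 − 137.7 = 117.3→117) → #450575
77%: (149 − 114.73 = 34.27→34, 11 − 8.47 = 2.53→3, 255 − 196.35 = 58.65→59) → #22033B

#7D09D6, #6E08BD, #450575, #22033B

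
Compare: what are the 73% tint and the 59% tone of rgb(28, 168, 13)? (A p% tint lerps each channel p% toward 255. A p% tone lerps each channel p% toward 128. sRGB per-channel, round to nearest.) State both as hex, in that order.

#c2e8be, #579051

73% tint:
  R: 28 + 165.71 = 193.71 → 194
  G: 168 + 63.51 = 231.51 → 232
  B: 13 + 0.73×(255−13) = 13 + 176.66 = 189.66 → 190
  → #c2e8be
59% tone:
  R: 28 + 59 = 87 → 87
  G: 168 − 23.6 = 144.4 → 144
  B: 13 + 0.59×(128−13) = 13 + 67.85 = 80.85 → 81
  → #579051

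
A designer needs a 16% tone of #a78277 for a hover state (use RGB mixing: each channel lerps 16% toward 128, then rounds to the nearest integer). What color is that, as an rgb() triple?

rgb(161, 130, 120)

#a78277 is rgb(167, 130, 119).
A 16% tone moves each channel 16% toward 128:
  R: 167 + 0.16×(128−167) = 167 − 6.24 = 160.76 → 161
  G: 130 − 0.32 = 129.68 → 130
  B: 119 + 1.44 = 120.44 → 120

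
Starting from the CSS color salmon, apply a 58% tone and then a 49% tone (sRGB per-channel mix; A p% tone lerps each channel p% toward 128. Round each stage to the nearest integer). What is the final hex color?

#9A807D

CSS salmon is rgb(250, 128, 114).
A 58% tone moves each channel 58% toward 128:
  R: 250 − 70.76 = 179.24 → 179
  G: 128 + 0.58×(128−128) = 128 + 0 = 128 → 128
  B: 114 + 0.58×(128−114) = 114 + 8.12 = 122.12 → 122
After the tone: rgb(179, 128, 122) = #B3807A.
A 49% tone moves each channel 49% toward 128:
  R: 179 − 24.99 = 154.01 → 154
  G: 128 + 0 = 128 → 128
  B: 122 + 2.94 = 124.94 → 125
rgb(154, 128, 125) = #9A807D.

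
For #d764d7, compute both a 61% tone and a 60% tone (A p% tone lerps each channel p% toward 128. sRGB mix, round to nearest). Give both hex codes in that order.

#a275a2, #a375a3

#d764d7 is rgb(215, 100, 215).
61% tone:
  R: 215 − 53.07 = 161.93 → 162
  G: 100 + 0.61×(128−100) = 100 + 17.08 = 117.08 → 117
  B: 215 + 0.61×(128−215) = 215 − 53.07 = 161.93 → 162
  → #a275a2
60% tone:
  R: 215 + 0.6×(128−215) = 215 − 52.2 = 162.8 → 163
  G: 100 + 16.8 = 116.8 → 117
  B: 215 − 52.2 = 162.8 → 163
  → #a375a3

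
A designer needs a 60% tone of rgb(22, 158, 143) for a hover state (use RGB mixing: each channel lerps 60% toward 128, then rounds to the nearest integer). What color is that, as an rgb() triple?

rgb(86, 140, 134)

A 60% tone moves each channel 60% toward 128:
  R: 22 + 63.6 = 85.6 → 86
  G: 158 + 0.6×(128−158) = 158 − 18 = 140 → 140
  B: 143 − 9 = 134 → 134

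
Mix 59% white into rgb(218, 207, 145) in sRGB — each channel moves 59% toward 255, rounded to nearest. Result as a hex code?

#F0EBD2

Lerp each channel 59% toward 255:
  R: 218 + 0.59×(255−218) = 218 + 21.83 = 239.83 → 240
  G: 207 + 0.59×(255−207) = 207 + 28.32 = 235.32 → 235
  B: 145 + 0.59×(255−145) = 145 + 64.9 = 209.9 → 210
rgb(240, 235, 210) = #F0EBD2.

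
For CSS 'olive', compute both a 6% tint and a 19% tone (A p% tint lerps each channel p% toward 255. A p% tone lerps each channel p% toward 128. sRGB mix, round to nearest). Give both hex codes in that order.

#88880F, #808018

CSS olive is rgb(128, 128, 0).
6% tint:
  R: 128 + 0.06×(255−128) = 128 + 7.62 = 135.62 → 136
  G: 128 + 7.62 = 135.62 → 136
  B: 0 + 15.3 = 15.3 → 15
  → #88880F
19% tone:
  R: 128 + 0 = 128 → 128
  G: 128 + 0.19×(128−128) = 128 + 0 = 128 → 128
  B: 0 + 0.19×(128−0) = 0 + 24.32 = 24.32 → 24
  → #808018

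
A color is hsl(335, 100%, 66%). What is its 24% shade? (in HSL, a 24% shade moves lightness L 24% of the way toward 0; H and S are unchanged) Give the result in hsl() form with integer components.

hsl(335, 100%, 50%)

L moves 24% from 66 toward 0: 66 − 15.84 = 50.16 → 50.
H and S are unchanged.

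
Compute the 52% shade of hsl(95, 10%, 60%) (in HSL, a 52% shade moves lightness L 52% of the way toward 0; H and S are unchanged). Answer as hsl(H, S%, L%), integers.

L moves 52% from 60 toward 0: 60 − 31.2 = 28.8 → 29.
H and S are unchanged.

hsl(95, 10%, 29%)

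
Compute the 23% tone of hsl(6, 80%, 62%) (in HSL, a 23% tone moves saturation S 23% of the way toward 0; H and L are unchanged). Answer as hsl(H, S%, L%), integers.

hsl(6, 62%, 62%)

S moves 23% from 80 toward 0: 80 − 18.4 = 61.6 → 62.
H and L are unchanged.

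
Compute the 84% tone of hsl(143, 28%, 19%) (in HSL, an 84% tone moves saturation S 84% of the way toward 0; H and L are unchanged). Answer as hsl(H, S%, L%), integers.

S moves 84% from 28 toward 0: 28 − 23.52 = 4.48 → 4.
H and L are unchanged.

hsl(143, 4%, 19%)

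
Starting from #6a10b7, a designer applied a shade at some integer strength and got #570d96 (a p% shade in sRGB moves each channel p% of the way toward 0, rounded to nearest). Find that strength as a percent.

#6a10b7 is rgb(106, 16, 183); #570d96 is rgb(87, 13, 150).
On the B channel (widest range): 150 ≈ 183 + (p/100)(0 − 183), so p ≈ 100×(150 − 183)/(0 − 183) = -3300/-183 = 18.03.
p = 18 reproduces all three channels after rounding.

18%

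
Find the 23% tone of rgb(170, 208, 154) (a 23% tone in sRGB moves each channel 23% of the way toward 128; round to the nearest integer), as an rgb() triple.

rgb(160, 190, 148)

A 23% tone moves each channel 23% toward 128:
  R: 170 + 0.23×(128−170) = 170 − 9.66 = 160.34 → 160
  G: 208 + 0.23×(128−208) = 208 − 18.4 = 189.6 → 190
  B: 154 + 0.23×(128−154) = 154 − 5.98 = 148.02 → 148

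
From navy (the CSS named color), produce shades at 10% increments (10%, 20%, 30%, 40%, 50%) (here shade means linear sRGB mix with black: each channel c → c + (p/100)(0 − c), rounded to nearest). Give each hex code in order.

CSS navy is rgb(0, 0, 128).
10%: (0→0, 0→0, 128 − 12.8 = 115.2→115) → #000073
20%: (0→0, 0→0, 128 − 25.6 = 102.4→102) → #000066
30%: (0→0, 0→0, 128 − 38.4 = 89.6→90) → #00005A
40%: (0→0, 0→0, 128 − 51.2 = 76.8→77) → #00004D
50%: (0→0, 0→0, 128 − 64 = 64→64) → #000040

#000073, #000066, #00005A, #00004D, #000040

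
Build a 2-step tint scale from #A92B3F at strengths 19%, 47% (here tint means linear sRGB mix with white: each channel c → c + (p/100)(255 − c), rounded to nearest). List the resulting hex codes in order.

#B95363, #D18F99

#A92B3F is rgb(169, 43, 63).
19%: (169 + 16.34 = 185.34→185, 43 + 40.28 = 83.28→83, 63 + 36.48 = 99.48→99) → #B95363
47%: (169 + 40.42 = 209.42→209, 43 + 99.64 = 142.64→143, 63 + 90.24 = 153.24→153) → #D18F99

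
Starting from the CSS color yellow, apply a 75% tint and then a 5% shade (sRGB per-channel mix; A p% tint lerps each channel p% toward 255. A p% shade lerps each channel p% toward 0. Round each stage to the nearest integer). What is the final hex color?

#f2f2b5

CSS yellow is rgb(255, 255, 0).
Per channel, c → c + 0.75(255 − c):
  R: 255 + 0.75×(255−255) = 255 + 0 = 255 → 255
  G: 255 + 0.75×(255−255) = 255 + 0 = 255 → 255
  B: 0 + 0.75×(255−0) = 0 + 191.25 = 191.25 → 191
After the tint: rgb(255, 255, 191) = #ffffbf.
Lerp each channel 5% toward 0:
  R: 255 + 0.05×(0−255) = 255 − 12.75 = 242.25 → 242
  G: 255 + 0.05×(0−255) = 255 − 12.75 = 242.25 → 242
  B: 191 + 0.05×(0−191) = 191 − 9.55 = 181.45 → 181
rgb(242, 242, 181) = #f2f2b5.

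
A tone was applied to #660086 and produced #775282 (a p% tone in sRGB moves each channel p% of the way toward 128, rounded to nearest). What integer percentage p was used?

64%

#660086 is rgb(102, 0, 134); #775282 is rgb(119, 82, 130).
On the G channel (widest range): 82 ≈ 0 + (p/100)(128 − 0), so p ≈ 100×(82 − 0)/(128 − 0) = 8200/128 = 64.06.
p = 64 reproduces all three channels after rounding.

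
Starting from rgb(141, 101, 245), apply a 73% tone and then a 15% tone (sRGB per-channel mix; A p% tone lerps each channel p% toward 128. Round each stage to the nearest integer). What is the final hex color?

A 73% tone moves each channel 73% toward 128:
  R: 141 + 0.73×(128−141) = 141 − 9.49 = 131.51 → 132
  G: 101 + 0.73×(128−101) = 101 + 19.71 = 120.71 → 121
  B: 245 + 0.73×(128−245) = 245 − 85.41 = 159.59 → 160
After the tone: rgb(132, 121, 160) = #8479A0.
Per channel, c → c + 0.15(128 − c):
  R: 132 + 0.15×(128−132) = 132 − 0.6 = 131.4 → 131
  G: 121 + 0.15×(128−121) = 121 + 1.05 = 122.05 → 122
  B: 160 + 0.15×(128−160) = 160 − 4.8 = 155.2 → 155
rgb(131, 122, 155) = #837A9B.

#837A9B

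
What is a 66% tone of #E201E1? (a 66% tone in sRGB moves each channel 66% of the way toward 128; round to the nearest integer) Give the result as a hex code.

#A155A1

#E201E1 is rgb(226, 1, 225).
Lerp each channel 66% toward 128:
  R: 226 + 0.66×(128−226) = 226 − 64.68 = 161.32 → 161
  G: 1 + 83.82 = 84.82 → 85
  B: 225 + 0.66×(128−225) = 225 − 64.02 = 160.98 → 161
rgb(161, 85, 161) = #A155A1.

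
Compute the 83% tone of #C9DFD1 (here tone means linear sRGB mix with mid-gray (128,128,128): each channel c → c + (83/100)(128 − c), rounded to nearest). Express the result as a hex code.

#C9DFD1 is rgb(201, 223, 209).
Per channel, c → c + 0.83(128 − c):
  R: 201 + 0.83×(128−201) = 201 − 60.59 = 140.41 → 140
  G: 223 − 78.85 = 144.15 → 144
  B: 209 + 0.83×(128−209) = 209 − 67.23 = 141.77 → 142
rgb(140, 144, 142) = #8C908E.

#8C908E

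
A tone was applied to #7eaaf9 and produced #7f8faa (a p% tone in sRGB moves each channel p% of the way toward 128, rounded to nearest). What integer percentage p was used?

65%

#7eaaf9 is rgb(126, 170, 249); #7f8faa is rgb(127, 143, 170).
On the B channel (widest range): 170 ≈ 249 + (p/100)(128 − 249), so p ≈ 100×(170 − 249)/(128 − 249) = -7900/-121 = 65.29.
p = 65 reproduces all three channels after rounding.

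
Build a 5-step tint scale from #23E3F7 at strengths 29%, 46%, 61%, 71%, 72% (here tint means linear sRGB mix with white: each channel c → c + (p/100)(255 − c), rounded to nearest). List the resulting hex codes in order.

#23E3F7 is rgb(35, 227, 247).
29%: (35 + 63.8 = 98.8→99, 227 + 8.12 = 235.12→235, 247 + 2.32 = 249.32→249) → #63EBF9
46%: (35 + 101.2 = 136.2→136, 227 + 12.88 = 239.88→240, 247 + 3.68 = 250.68→251) → #88F0FB
61%: (35 + 134.2 = 169.2→169, 227 + 17.08 = 244.08→244, 247 + 4.88 = 251.88→252) → #A9F4FC
71%: (35 + 156.2 = 191.2→191, 227 + 19.88 = 246.88→247, 247 + 5.68 = 252.68→253) → #BFF7FD
72%: (35 + 158.4 = 193.4→193, 227 + 20.16 = 247.16→247, 247 + 5.76 = 252.76→253) → #C1F7FD

#63EBF9, #88F0FB, #A9F4FC, #BFF7FD, #C1F7FD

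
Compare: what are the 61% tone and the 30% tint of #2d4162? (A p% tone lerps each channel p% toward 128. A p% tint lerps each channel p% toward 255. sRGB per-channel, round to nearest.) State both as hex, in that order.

#2d4162 is rgb(45, 65, 98).
61% tone:
  R: 45 + 0.61×(128−45) = 45 + 50.63 = 95.63 → 96
  G: 65 + 0.61×(128−65) = 65 + 38.43 = 103.43 → 103
  B: 98 + 0.61×(128−98) = 98 + 18.3 = 116.3 → 116
  → #606774
30% tint:
  R: 45 + 63 = 108 → 108
  G: 65 + 57 = 122 → 122
  B: 98 + 47.1 = 145.1 → 145
  → #6c7a91

#606774, #6c7a91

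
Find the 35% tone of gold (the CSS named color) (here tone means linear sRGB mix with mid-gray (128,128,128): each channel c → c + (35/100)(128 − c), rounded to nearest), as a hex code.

CSS gold is rgb(255, 215, 0).
A 35% tone moves each channel 35% toward 128:
  R: 255 + 0.35×(128−255) = 255 − 44.45 = 210.55 → 211
  G: 215 + 0.35×(128−215) = 215 − 30.45 = 184.55 → 185
  B: 0 + 0.35×(128−0) = 0 + 44.8 = 44.8 → 45
rgb(211, 185, 45) = #D3B92D.

#D3B92D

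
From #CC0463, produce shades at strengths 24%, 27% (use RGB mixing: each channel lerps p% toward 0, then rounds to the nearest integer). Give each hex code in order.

#CC0463 is rgb(204, 4, 99).
24%: (204 − 48.96 = 155.04→155, 4 − 0.96 = 3.04→3, 99 − 23.76 = 75.24→75) → #9B034B
27%: (204 − 55.08 = 148.92→149, 4 − 1.08 = 2.92→3, 99 − 26.73 = 72.27→72) → #950348

#9B034B, #950348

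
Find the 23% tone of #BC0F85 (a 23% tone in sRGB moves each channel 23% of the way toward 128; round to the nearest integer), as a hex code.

#AE2984

#BC0F85 is rgb(188, 15, 133).
Per channel, c → c + 0.23(128 − c):
  R: 188 + 0.23×(128−188) = 188 − 13.8 = 174.2 → 174
  G: 15 + 0.23×(128−15) = 15 + 25.99 = 40.99 → 41
  B: 133 + 0.23×(128−133) = 133 − 1.15 = 131.85 → 132
rgb(174, 41, 132) = #AE2984.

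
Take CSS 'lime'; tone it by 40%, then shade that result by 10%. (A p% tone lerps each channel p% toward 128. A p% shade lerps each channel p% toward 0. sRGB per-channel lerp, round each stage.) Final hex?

CSS lime is rgb(0, 255, 0).
Lerp each channel 40% toward 128:
  R: 0 + 0.4×(128−0) = 0 + 51.2 = 51.2 → 51
  G: 255 + 0.4×(128−255) = 255 − 50.8 = 204.2 → 204
  B: 0 + 0.4×(128−0) = 0 + 51.2 = 51.2 → 51
After the tone: rgb(51, 204, 51) = #33CC33.
Per channel, c → c + 0.1(0 − c):
  R: 51 + 0.1×(0−51) = 51 − 5.1 = 45.9 → 46
  G: 204 − 20.4 = 183.6 → 184
  B: 51 − 5.1 = 45.9 → 46
rgb(46, 184, 46) = #2EB82E.

#2EB82E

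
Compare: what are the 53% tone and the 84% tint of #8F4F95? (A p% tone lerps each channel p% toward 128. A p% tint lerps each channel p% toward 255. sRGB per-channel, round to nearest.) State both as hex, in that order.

#8F4F95 is rgb(143, 79, 149).
53% tone:
  R: 143 + 0.53×(128−143) = 143 − 7.95 = 135.05 → 135
  G: 79 + 25.97 = 104.97 → 105
  B: 149 − 11.13 = 137.87 → 138
  → #87698A
84% tint:
  R: 143 + 94.08 = 237.08 → 237
  G: 79 + 0.84×(255−79) = 79 + 147.84 = 226.84 → 227
  B: 149 + 89.04 = 238.04 → 238
  → #EDE3EE

#87698A, #EDE3EE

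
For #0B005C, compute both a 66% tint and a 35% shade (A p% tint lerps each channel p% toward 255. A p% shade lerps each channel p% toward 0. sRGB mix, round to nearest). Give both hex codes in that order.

#0B005C is rgb(11, 0, 92).
66% tint:
  R: 11 + 161.04 = 172.04 → 172
  G: 0 + 168.3 = 168.3 → 168
  B: 92 + 0.66×(255−92) = 92 + 107.58 = 199.58 → 200
  → #ACA8C8
35% shade:
  R: 11 − 3.85 = 7.15 → 7
  G: 0 + 0.35×(0−0) = 0 + 0 = 0 → 0
  B: 92 + 0.35×(0−92) = 92 − 32.2 = 59.8 → 60
  → #07003C

#ACA8C8, #07003C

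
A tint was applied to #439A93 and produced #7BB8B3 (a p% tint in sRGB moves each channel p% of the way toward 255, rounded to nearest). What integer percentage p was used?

#439A93 is rgb(67, 154, 147); #7BB8B3 is rgb(123, 184, 179).
On the R channel (widest range): 123 ≈ 67 + (p/100)(255 − 67), so p ≈ 100×(123 − 67)/(255 − 67) = 5600/188 = 29.79.
p = 30 reproduces all three channels after rounding.

30%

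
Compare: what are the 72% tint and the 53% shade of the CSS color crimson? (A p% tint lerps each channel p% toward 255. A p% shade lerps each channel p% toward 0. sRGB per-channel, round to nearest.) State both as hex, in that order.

#F5BDC8, #67091C

CSS crimson is rgb(220, 20, 60).
72% tint:
  R: 220 + 25.2 = 245.2 → 245
  G: 20 + 169.2 = 189.2 → 189
  B: 60 + 0.72×(255−60) = 60 + 140.4 = 200.4 → 200
  → #F5BDC8
53% shade:
  R: 220 − 116.6 = 103.4 → 103
  G: 20 + 0.53×(0−20) = 20 − 10.6 = 9.4 → 9
  B: 60 + 0.53×(0−60) = 60 − 31.8 = 28.2 → 28
  → #67091C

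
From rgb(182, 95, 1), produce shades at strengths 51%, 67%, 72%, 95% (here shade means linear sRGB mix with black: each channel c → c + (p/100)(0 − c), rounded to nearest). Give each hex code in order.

51%: (182 − 92.82 = 89.18→89, 95 − 48.45 = 46.55→47, 1 − 0.51 = 0.49→0) → #592F00
67%: (182 − 121.94 = 60.06→60, 95 − 63.65 = 31.35→31, 1 − 0.67 = 0.33→0) → #3C1F00
72%: (182 − 131.04 = 50.96→51, 95 − 68.4 = 26.6→27, 1 − 0.72 = 0.28→0) → #331B00
95%: (182 − 172.9 = 9.1→9, 95 − 90.25 = 4.75→5, 1 − 0.95 = 0.05→0) → #090500

#592F00, #3C1F00, #331B00, #090500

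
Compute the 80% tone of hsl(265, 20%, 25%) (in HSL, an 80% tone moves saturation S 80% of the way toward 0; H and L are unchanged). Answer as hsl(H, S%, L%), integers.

hsl(265, 4%, 25%)

S moves 80% from 20 toward 0: 20 − 16 = 4 → 4.
H and L are unchanged.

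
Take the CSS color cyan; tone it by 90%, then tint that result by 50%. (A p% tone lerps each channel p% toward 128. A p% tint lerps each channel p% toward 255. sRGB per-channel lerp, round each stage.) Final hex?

CSS cyan is rgb(0, 255, 255).
A 90% tone moves each channel 90% toward 128:
  R: 0 + 0.9×(128−0) = 0 + 115.2 = 115.2 → 115
  G: 255 − 114.3 = 140.7 → 141
  B: 255 + 0.9×(128−255) = 255 − 114.3 = 140.7 → 141
After the tone: rgb(115, 141, 141) = #738d8d.
Per channel, c → c + 0.5(255 − c):
  R: 115 + 0.5×(255−115) = 115 + 70 = 185 → 185
  G: 141 + 0.5×(255−141) = 141 + 57 = 198 → 198
  B: 141 + 57 = 198 → 198
rgb(185, 198, 198) = #b9c6c6.

#b9c6c6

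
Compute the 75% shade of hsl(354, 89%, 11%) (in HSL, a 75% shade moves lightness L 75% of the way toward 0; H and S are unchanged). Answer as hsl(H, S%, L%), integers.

hsl(354, 89%, 3%)

L moves 75% from 11 toward 0: 11 − 8.25 = 2.75 → 3.
H and S are unchanged.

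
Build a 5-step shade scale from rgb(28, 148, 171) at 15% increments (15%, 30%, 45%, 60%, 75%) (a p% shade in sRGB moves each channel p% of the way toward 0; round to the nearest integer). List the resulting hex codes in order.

#187E91, #146878, #0F515E, #0B3B44, #07252B

15%: (28 − 4.2 = 23.8→24, 148 − 22.2 = 125.8→126, 171 − 25.65 = 145.35→145) → #187E91
30%: (28 − 8.4 = 19.6→20, 148 − 44.4 = 103.6→104, 171 − 51.3 = 119.7→120) → #146878
45%: (28 − 12.6 = 15.4→15, 148 − 66.6 = 81.4→81, 171 − 76.95 = 94.05→94) → #0F515E
60%: (28 − 16.8 = 11.2→11, 148 − 88.8 = 59.2→59, 171 − 102.6 = 68.4→68) → #0B3B44
75%: (28 − 21 = 7→7, 148 − 111 = 37→37, 171 − 128.25 = 42.75→43) → #07252B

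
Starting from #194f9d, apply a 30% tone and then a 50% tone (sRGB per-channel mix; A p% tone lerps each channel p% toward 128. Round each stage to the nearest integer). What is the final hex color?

#5c6f8a

#194f9d is rgb(25, 79, 157).
Lerp each channel 30% toward 128:
  R: 25 + 0.3×(128−25) = 25 + 30.9 = 55.9 → 56
  G: 79 + 0.3×(128−79) = 79 + 14.7 = 93.7 → 94
  B: 157 + 0.3×(128−157) = 157 − 8.7 = 148.3 → 148
After the tone: rgb(56, 94, 148) = #385e94.
A 50% tone moves each channel 50% toward 128:
  R: 56 + 36 = 92 → 92
  G: 94 + 0.5×(128−94) = 94 + 17 = 111 → 111
  B: 148 − 10 = 138 → 138
rgb(92, 111, 138) = #5c6f8a.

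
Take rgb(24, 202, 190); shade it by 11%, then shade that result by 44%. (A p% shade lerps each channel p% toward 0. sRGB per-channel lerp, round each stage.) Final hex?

#0c655f

Per channel, c → c + 0.11(0 − c):
  R: 24 + 0.11×(0−24) = 24 − 2.64 = 21.36 → 21
  G: 202 + 0.11×(0−202) = 202 − 22.22 = 179.78 → 180
  B: 190 − 20.9 = 169.1 → 169
After the shade: rgb(21, 180, 169) = #15b4a9.
Per channel, c → c + 0.44(0 − c):
  R: 21 − 9.24 = 11.76 → 12
  G: 180 + 0.44×(0−180) = 180 − 79.2 = 100.8 → 101
  B: 169 − 74.36 = 94.64 → 95
rgb(12, 101, 95) = #0c655f.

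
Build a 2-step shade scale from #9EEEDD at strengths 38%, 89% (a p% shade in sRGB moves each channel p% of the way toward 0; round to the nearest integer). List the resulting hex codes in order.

#629489, #111A18

#9EEEDD is rgb(158, 238, 221).
38%: (158 − 60.04 = 97.96→98, 238 − 90.44 = 147.56→148, 221 − 83.98 = 137.02→137) → #629489
89%: (158 − 140.62 = 17.38→17, 238 − 211.82 = 26.18→26, 221 − 196.69 = 24.31→24) → #111A18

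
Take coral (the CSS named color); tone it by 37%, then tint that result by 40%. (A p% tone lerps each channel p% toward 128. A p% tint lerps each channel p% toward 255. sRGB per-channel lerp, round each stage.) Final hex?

#e3b2a1

CSS coral is rgb(255, 127, 80).
A 37% tone moves each channel 37% toward 128:
  R: 255 − 46.99 = 208.01 → 208
  G: 127 + 0.37 = 127.37 → 127
  B: 80 + 17.76 = 97.76 → 98
After the tone: rgb(208, 127, 98) = #d07f62.
Per channel, c → c + 0.4(255 − c):
  R: 208 + 18.8 = 226.8 → 227
  G: 127 + 51.2 = 178.2 → 178
  B: 98 + 62.8 = 160.8 → 161
rgb(227, 178, 161) = #e3b2a1.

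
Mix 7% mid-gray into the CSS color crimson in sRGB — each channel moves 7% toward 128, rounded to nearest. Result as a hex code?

CSS crimson is rgb(220, 20, 60).
A 7% tone moves each channel 7% toward 128:
  R: 220 + 0.07×(128−220) = 220 − 6.44 = 213.56 → 214
  G: 20 + 0.07×(128−20) = 20 + 7.56 = 27.56 → 28
  B: 60 + 0.07×(128−60) = 60 + 4.76 = 64.76 → 65
rgb(214, 28, 65) = #D61C41.

#D61C41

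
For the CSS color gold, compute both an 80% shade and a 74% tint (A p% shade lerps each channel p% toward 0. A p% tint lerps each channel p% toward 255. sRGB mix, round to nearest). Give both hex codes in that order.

CSS gold is rgb(255, 215, 0).
80% shade:
  R: 255 − 204 = 51 → 51
  G: 215 + 0.8×(0−215) = 215 − 172 = 43 → 43
  B: 0 + 0 = 0 → 0
  → #332b00
74% tint:
  R: 255 + 0.74×(255−255) = 255 + 0 = 255 → 255
  G: 215 + 0.74×(255−215) = 215 + 29.6 = 244.6 → 245
  B: 0 + 0.74×(255−0) = 0 + 188.7 = 188.7 → 189
  → #fff5bd

#332b00, #fff5bd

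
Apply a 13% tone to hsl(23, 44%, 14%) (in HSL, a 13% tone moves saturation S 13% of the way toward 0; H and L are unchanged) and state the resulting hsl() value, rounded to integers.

S moves 13% from 44 toward 0: 44 − 5.72 = 38.28 → 38.
H and L are unchanged.

hsl(23, 38%, 14%)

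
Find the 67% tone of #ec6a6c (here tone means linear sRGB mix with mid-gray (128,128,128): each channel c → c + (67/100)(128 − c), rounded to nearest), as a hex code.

#ec6a6c is rgb(236, 106, 108).
Per channel, c → c + 0.67(128 − c):
  R: 236 + 0.67×(128−236) = 236 − 72.36 = 163.64 → 164
  G: 106 + 14.74 = 120.74 → 121
  B: 108 + 0.67×(128−108) = 108 + 13.4 = 121.4 → 121
rgb(164, 121, 121) = #a47979.

#a47979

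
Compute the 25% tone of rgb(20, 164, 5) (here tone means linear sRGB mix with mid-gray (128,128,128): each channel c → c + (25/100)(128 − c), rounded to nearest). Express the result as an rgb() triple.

rgb(47, 155, 36)

A 25% tone moves each channel 25% toward 128:
  R: 20 + 27 = 47 → 47
  G: 164 + 0.25×(128−164) = 164 − 9 = 155 → 155
  B: 5 + 0.25×(128−5) = 5 + 30.75 = 35.75 → 36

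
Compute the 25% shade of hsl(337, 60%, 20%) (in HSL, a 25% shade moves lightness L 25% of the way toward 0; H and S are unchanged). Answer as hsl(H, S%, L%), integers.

L moves 25% from 20 toward 0: 20 − 5 = 15 → 15.
H and S are unchanged.

hsl(337, 60%, 15%)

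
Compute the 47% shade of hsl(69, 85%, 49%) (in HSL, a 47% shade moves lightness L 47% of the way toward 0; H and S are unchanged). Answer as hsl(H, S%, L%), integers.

L moves 47% from 49 toward 0: 49 − 23.03 = 25.97 → 26.
H and S are unchanged.

hsl(69, 85%, 26%)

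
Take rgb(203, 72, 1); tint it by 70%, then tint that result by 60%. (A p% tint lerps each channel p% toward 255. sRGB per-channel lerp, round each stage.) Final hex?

Per channel, c → c + 0.7(255 − c):
  R: 203 + 0.7×(255−203) = 203 + 36.4 = 239.4 → 239
  G: 72 + 128.1 = 200.1 → 200
  B: 1 + 0.7×(255−1) = 1 + 177.8 = 178.8 → 179
After the tint: rgb(239, 200, 179) = #EFC8B3.
Lerp each channel 60% toward 255:
  R: 239 + 9.6 = 248.6 → 249
  G: 200 + 0.6×(255−200) = 200 + 33 = 233 → 233
  B: 179 + 0.6×(255−179) = 179 + 45.6 = 224.6 → 225
rgb(249, 233, 225) = #F9E9E1.

#F9E9E1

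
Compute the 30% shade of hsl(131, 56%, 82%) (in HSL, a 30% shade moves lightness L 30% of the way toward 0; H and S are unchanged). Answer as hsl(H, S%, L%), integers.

L moves 30% from 82 toward 0: 82 − 24.6 = 57.4 → 57.
H and S are unchanged.

hsl(131, 56%, 57%)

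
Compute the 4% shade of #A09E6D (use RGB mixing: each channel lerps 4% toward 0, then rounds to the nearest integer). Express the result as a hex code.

#9A9869

#A09E6D is rgb(160, 158, 109).
Lerp each channel 4% toward 0:
  R: 160 + 0.04×(0−160) = 160 − 6.4 = 153.6 → 154
  G: 158 + 0.04×(0−158) = 158 − 6.32 = 151.68 → 152
  B: 109 + 0.04×(0−109) = 109 − 4.36 = 104.64 → 105
rgb(154, 152, 105) = #9A9869.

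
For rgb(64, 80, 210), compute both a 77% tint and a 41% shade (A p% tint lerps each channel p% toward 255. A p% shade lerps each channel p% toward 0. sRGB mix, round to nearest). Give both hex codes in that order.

77% tint:
  R: 64 + 0.77×(255−64) = 64 + 147.07 = 211.07 → 211
  G: 80 + 0.77×(255−80) = 80 + 134.75 = 214.75 → 215
  B: 210 + 0.77×(255−210) = 210 + 34.65 = 244.65 → 245
  → #D3D7F5
41% shade:
  R: 64 + 0.41×(0−64) = 64 − 26.24 = 37.76 → 38
  G: 80 + 0.41×(0−80) = 80 − 32.8 = 47.2 → 47
  B: 210 − 86.1 = 123.9 → 124
  → #262F7C

#D3D7F5, #262F7C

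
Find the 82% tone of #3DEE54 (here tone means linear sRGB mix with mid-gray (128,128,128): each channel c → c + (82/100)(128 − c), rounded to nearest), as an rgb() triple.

rgb(116, 148, 120)

#3DEE54 is rgb(61, 238, 84).
Lerp each channel 82% toward 128:
  R: 61 + 0.82×(128−61) = 61 + 54.94 = 115.94 → 116
  G: 238 + 0.82×(128−238) = 238 − 90.2 = 147.8 → 148
  B: 84 + 36.08 = 120.08 → 120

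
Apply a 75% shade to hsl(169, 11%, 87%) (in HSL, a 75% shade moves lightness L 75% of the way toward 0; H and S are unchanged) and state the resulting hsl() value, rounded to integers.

hsl(169, 11%, 22%)

L moves 75% from 87 toward 0: 87 − 65.25 = 21.75 → 22.
H and S are unchanged.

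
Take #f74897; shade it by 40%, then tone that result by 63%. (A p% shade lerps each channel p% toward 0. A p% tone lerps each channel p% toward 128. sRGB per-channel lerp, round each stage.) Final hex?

#876172

#f74897 is rgb(247, 72, 151).
Lerp each channel 40% toward 0:
  R: 247 + 0.4×(0−247) = 247 − 98.8 = 148.2 → 148
  G: 72 − 28.8 = 43.2 → 43
  B: 151 − 60.4 = 90.6 → 91
After the shade: rgb(148, 43, 91) = #942b5b.
Per channel, c → c + 0.63(128 − c):
  R: 148 + 0.63×(128−148) = 148 − 12.6 = 135.4 → 135
  G: 43 + 0.63×(128−43) = 43 + 53.55 = 96.55 → 97
  B: 91 + 0.63×(128−91) = 91 + 23.31 = 114.31 → 114
rgb(135, 97, 114) = #876172.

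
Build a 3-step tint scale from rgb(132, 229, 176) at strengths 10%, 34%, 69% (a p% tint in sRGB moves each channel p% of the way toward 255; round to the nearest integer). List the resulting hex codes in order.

10%: (132 + 12.3 = 144.3→144, 229 + 2.6 = 231.6→232, 176 + 7.9 = 183.9→184) → #90e8b8
34%: (132 + 41.82 = 173.82→174, 229 + 8.84 = 237.84→238, 176 + 26.86 = 202.86→203) → #aeeecb
69%: (132 + 84.87 = 216.87→217, 229 + 17.94 = 246.94→247, 176 + 54.51 = 230.51→231) → #d9f7e7

#90e8b8, #aeeecb, #d9f7e7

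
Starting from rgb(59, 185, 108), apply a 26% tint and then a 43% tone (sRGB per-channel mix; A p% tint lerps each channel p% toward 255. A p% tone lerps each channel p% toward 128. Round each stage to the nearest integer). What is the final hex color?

Per channel, c → c + 0.26(255 − c):
  R: 59 + 0.26×(255−59) = 59 + 50.96 = 109.96 → 110
  G: 185 + 18.2 = 203.2 → 203
  B: 108 + 0.26×(255−108) = 108 + 38.22 = 146.22 → 146
After the tint: rgb(110, 203, 146) = #6ecb92.
Per channel, c → c + 0.43(128 − c):
  R: 110 + 0.43×(128−110) = 110 + 7.74 = 117.74 → 118
  G: 203 + 0.43×(128−203) = 203 − 32.25 = 170.75 → 171
  B: 146 + 0.43×(128−146) = 146 − 7.74 = 138.26 → 138
rgb(118, 171, 138) = #76ab8a.

#76ab8a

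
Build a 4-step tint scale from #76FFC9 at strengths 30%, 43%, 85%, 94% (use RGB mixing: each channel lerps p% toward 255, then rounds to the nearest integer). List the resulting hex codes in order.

#9FFFD9, #B1FFE0, #EAFFF7, #F7FFFC

#76FFC9 is rgb(118, 255, 201).
30%: (118 + 41.1 = 159.1→159, 255→255, 201 + 16.2 = 217.2→217) → #9FFFD9
43%: (118 + 58.91 = 176.91→177, 255→255, 201 + 23.22 = 224.22→224) → #B1FFE0
85%: (118 + 116.45 = 234.45→234, 255→255, 201 + 45.9 = 246.9→247) → #EAFFF7
94%: (118 + 128.78 = 246.78→247, 255→255, 201 + 50.76 = 251.76→252) → #F7FFFC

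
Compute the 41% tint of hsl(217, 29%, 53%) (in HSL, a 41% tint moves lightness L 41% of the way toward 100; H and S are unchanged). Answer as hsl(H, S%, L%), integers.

L moves 41% from 53 toward 100: 53 + 19.27 = 72.27 → 72.
H and S are unchanged.

hsl(217, 29%, 72%)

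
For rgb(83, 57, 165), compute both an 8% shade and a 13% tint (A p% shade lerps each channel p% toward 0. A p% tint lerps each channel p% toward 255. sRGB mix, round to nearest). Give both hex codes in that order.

#4C3498, #6953B1

8% shade:
  R: 83 + 0.08×(0−83) = 83 − 6.64 = 76.36 → 76
  G: 57 − 4.56 = 52.44 → 52
  B: 165 − 13.2 = 151.8 → 152
  → #4C3498
13% tint:
  R: 83 + 22.36 = 105.36 → 105
  G: 57 + 0.13×(255−57) = 57 + 25.74 = 82.74 → 83
  B: 165 + 11.7 = 176.7 → 177
  → #6953B1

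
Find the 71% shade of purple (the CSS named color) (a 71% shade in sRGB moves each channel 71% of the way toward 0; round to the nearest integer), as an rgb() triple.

rgb(37, 0, 37)

CSS purple is rgb(128, 0, 128).
A 71% shade moves each channel 71% toward 0:
  R: 128 + 0.71×(0−128) = 128 − 90.88 = 37.12 → 37
  G: 0 + 0.71×(0−0) = 0 + 0 = 0 → 0
  B: 128 + 0.71×(0−128) = 128 − 90.88 = 37.12 → 37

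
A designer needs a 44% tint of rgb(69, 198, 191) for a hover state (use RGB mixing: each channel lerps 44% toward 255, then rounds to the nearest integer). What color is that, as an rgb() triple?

Per channel, c → c + 0.44(255 − c):
  R: 69 + 81.84 = 150.84 → 151
  G: 198 + 0.44×(255−198) = 198 + 25.08 = 223.08 → 223
  B: 191 + 0.44×(255−191) = 191 + 28.16 = 219.16 → 219

rgb(151, 223, 219)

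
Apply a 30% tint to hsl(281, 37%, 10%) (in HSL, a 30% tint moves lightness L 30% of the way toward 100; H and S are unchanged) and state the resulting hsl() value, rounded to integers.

hsl(281, 37%, 37%)

L moves 30% from 10 toward 100: 10 + 27 = 37 → 37.
H and S are unchanged.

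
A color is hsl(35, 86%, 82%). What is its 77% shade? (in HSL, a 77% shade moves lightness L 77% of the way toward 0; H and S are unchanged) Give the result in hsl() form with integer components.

hsl(35, 86%, 19%)

L moves 77% from 82 toward 0: 82 − 63.14 = 18.86 → 19.
H and S are unchanged.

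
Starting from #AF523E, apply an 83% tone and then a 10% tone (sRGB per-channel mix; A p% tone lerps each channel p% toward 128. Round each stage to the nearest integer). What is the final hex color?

#AF523E is rgb(175, 82, 62).
An 83% tone moves each channel 83% toward 128:
  R: 175 − 39.01 = 135.99 → 136
  G: 82 + 38.18 = 120.18 → 120
  B: 62 + 54.78 = 116.78 → 117
After the tone: rgb(136, 120, 117) = #887875.
A 10% tone moves each channel 10% toward 128:
  R: 136 + 0.1×(128−136) = 136 − 0.8 = 135.2 → 135
  G: 120 + 0.1×(128−120) = 120 + 0.8 = 120.8 → 121
  B: 117 + 0.1×(128−117) = 117 + 1.1 = 118.1 → 118
rgb(135, 121, 118) = #877976.

#877976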